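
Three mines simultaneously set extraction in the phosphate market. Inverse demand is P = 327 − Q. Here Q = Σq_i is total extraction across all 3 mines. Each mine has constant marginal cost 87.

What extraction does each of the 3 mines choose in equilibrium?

60

A representative mine's profit is π_i = q_i(327 − Q) − 87q_i, with Q = q_i + Σ_{j≠i} q_j.
First-order condition: 240 − 2q_i − Σ_{j≠i} q_j = 0.
In a symmetric equilibrium every mine chooses the same q, so Σ_{j≠i} q_j = 2q. The condition becomes 240 − 4q = 0, giving q = 240/4 = 60.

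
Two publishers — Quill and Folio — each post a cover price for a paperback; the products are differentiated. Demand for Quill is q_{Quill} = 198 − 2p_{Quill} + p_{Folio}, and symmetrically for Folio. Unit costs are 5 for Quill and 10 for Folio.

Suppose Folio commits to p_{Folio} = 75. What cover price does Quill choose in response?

70.75

Quill's profit: π = (p_{Quill} − 5)(198 − 2p_{Quill} + p_{Folio}).
∂π/∂p_{Quill} = 208 − 4p_{Quill} + p_{Folio} = 0 ⇒ p_{Quill} = 52 + 0.25p_{Folio}.
At p_{Folio} = 75: p_{Quill} = 52 + 0.25·75 = 70.75.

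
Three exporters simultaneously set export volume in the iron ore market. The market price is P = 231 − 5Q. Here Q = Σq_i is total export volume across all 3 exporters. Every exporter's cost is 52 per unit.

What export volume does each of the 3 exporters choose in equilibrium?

8.95

A representative exporter's profit is π_i = q_i(231 − 5Q) − 52q_i, with Q = q_i + Σ_{j≠i} q_j.
First-order condition: 179 − 10q_i − 5Σ_{j≠i} q_j = 0.
With identical exporters, set every q_j = q: then 179 − 10q − 10q = 0, i.e. q = 179/20 = 8.95.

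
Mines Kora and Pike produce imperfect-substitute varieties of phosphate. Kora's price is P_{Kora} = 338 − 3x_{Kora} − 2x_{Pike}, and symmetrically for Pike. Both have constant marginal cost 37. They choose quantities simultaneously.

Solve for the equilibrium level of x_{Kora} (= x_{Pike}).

Mine Kora's profit: π = x_{Kora}(338 − 3x_{Kora} − 2x_{Pike}) − 37x_{Kora}.
∂π/∂x_{Kora} = 301 − 6x_{Kora} − 2x_{Pike} = 0 ⇒ x_{Kora} = 301/6 − (1/3)x_{Pike}.
The game is symmetric, so in equilibrium x_{Pike} = x_{Kora}: the reaction function gives (4/3)x_{Kora} = 301/6, hence x_{Kora} = 37.625.

37.625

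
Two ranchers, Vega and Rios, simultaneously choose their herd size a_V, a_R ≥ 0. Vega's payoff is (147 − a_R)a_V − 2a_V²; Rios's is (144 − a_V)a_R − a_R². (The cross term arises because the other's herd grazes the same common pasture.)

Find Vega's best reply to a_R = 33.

Expanding Vega's payoff: 147a_V − a_Ra_V − 2a_V².
∂π/∂a_V = 147 − a_R − 4a_V = 0, so a_V = 36.75 − 0.25a_R.
At a_R = 33: a_V = 36.75 − 0.25·33 = 28.5.

28.5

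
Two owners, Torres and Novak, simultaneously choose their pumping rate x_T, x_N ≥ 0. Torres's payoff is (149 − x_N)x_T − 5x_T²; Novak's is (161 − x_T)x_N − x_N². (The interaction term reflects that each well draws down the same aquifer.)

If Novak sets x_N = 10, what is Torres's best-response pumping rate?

13.9

Expanding Torres's payoff: 149x_T − x_Nx_T − 5x_T².
∂π/∂x_T = 149 − x_N − 10x_T = 0, so x_T = 14.9 − 0.1x_N.
At x_N = 10: x_T = 14.9 − 0.1·10 = 13.9.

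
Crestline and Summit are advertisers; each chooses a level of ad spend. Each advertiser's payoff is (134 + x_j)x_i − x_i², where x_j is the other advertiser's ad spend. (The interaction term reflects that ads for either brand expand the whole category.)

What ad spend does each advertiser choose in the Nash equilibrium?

Crestline's payoff is (134 + x_S)x_C − x_C².
∂π/∂x_C = 134 + x_S − 2x_C = 0, so x_C = 67 + 0.5x_S.
Setting x_C = x_S in the reaction function: x_C = 67 + 0.5x_C, so x_C = 67 / 0.5 = 134.

134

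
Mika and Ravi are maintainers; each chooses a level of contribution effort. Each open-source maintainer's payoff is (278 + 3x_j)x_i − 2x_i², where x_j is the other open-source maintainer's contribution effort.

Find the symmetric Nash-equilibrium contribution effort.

278

Mika's payoff is (278 + 3x_R)x_M − 2x_M².
∂π/∂x_M = 278 + 3x_R − 4x_M = 0, so x_M = 69.5 + 0.75x_R.
By symmetry x_R = x_M; substituting into the reaction function, 0.25x_M = 69.5 and x_M = 278.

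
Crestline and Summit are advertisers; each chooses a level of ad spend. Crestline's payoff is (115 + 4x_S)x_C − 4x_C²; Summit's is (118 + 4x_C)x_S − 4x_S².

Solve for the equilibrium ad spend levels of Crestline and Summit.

29, 29.25

Expanding Crestline's payoff: 115x_C + 4x_Sx_C − 4x_C².
∂π/∂x_C = 115 + 4x_S − 8x_C = 0, so x_C = 14.375 + 0.5x_S.
Likewise for Summit: x_S = 14.75 + 0.5x_C.
Substituting the second reaction function into the first: x_C = 14.375 + 0.5(14.75 + 0.5x_C), which gives 0.75x_C = 21.75 ⇒ x_C = 29.
Then x_S = 14.75 + 0.5·29 = 29.25.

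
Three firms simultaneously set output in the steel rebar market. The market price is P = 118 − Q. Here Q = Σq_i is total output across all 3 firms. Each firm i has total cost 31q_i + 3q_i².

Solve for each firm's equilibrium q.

A representative firm's profit is π_i = q_i(118 − Q) − 31q_i − 3q_i², with Q = q_i + Σ_{j≠i} q_j.
First-order condition: 87 − 8q_i − Σ_{j≠i} q_j = 0.
With identical firms, set every q_j = q: then 87 − 8q − 2q = 0, i.e. q = 87/10 = 8.7.

8.7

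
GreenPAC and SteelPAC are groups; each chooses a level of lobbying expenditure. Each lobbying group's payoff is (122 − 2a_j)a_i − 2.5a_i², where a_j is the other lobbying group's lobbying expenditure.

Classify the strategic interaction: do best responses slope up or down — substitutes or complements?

GreenPAC's payoff is (122 − 2a_S)a_G − 2.5a_G².
∂π/∂a_G = 122 − 2a_S − 5a_G = 0, so a_G = 24.4 − 0.4a_S.
The best-response slope da_G/da_S = −0.4 < 0: the reaction function is downward-sloping, so the choices are strategic substitutes.

strategic substitutes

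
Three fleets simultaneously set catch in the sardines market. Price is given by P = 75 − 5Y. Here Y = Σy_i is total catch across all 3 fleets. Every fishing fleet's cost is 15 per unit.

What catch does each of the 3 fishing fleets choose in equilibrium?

A representative fishing fleet's profit is π_i = y_i(75 − 5Y) − 15y_i, with Y = y_i + Σ_{j≠i} y_j.
First-order condition: 60 − 10y_i − 5Σ_{j≠i} y_j = 0.
With identical fishing fleets, set every y_j = y: then 60 − 10y − 10y = 0, i.e. y = 60/20 = 3.

3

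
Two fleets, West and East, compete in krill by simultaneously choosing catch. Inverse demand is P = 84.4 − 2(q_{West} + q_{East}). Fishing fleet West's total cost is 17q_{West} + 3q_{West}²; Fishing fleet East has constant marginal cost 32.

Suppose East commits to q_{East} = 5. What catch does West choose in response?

Fishing fleet West's profit: π = q_{West}(84.4 − 2(q_{West} + q_{East})) − 17q_{West} − 3q_{West}².
∂π/∂q_{West} = 67.4 − 10q_{West} − 2q_{East} = 0, so q_{West} = 6.74 − 0.2q_{East}.
At q_{East} = 5: q_{West} = 6.74 − 0.2·5 = 5.74.

5.74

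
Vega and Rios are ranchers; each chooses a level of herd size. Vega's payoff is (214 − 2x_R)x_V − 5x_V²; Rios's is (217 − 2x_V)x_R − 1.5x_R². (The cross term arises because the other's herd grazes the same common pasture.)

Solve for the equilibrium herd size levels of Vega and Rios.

Expanding Vega's payoff: 214x_V − 2x_Rx_V − 5x_V².
∂π/∂x_V = 214 − 2x_R − 10x_V = 0, so x_V = 21.4 − 0.2x_R.
Likewise for Rios: x_R = 217/3 − (2/3)x_V.
Solving the two reaction functions simultaneously: (1 − (−0.2)(−2/3))x_V = 21.4 − 0.2·(217/3), so (13/15)x_V = 104/15 and x_V = 8.
Then x_R = 217/3 − (2/3)·8 = 67.

8, 67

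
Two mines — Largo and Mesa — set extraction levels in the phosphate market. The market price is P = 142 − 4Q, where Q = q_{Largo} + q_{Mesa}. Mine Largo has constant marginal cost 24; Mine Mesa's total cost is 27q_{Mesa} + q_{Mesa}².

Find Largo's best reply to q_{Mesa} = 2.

Mine Largo's profit: π = q_{Largo}(142 − 4(q_{Largo} + q_{Mesa})) − 24q_{Largo}.
∂π/∂q_{Largo} = 118 − 8q_{Largo} − 4q_{Mesa} = 0, so q_{Largo} = 14.75 − 0.5q_{Mesa}.
At q_{Mesa} = 2: q_{Largo} = 14.75 − 0.5·2 = 13.75.

13.75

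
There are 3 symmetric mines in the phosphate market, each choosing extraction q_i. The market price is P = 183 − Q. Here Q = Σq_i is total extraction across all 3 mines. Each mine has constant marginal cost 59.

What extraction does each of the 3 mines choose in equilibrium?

A representative mine's profit is π_i = q_i(183 − Q) − 59q_i, with Q = q_i + Σ_{j≠i} q_j.
First-order condition: 124 − 2q_i − Σ_{j≠i} q_j = 0.
Imposing symmetry (q_j = q for all j) turns Σ_{j≠i} q_j into 2q, so 124 = 4q and q = 31.

31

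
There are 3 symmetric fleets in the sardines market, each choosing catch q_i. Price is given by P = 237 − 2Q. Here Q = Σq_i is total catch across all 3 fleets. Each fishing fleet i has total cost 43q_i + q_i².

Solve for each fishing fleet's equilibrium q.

19.4

A representative fishing fleet's profit is π_i = q_i(237 − 2Q) − 43q_i − q_i², with Q = q_i + Σ_{j≠i} q_j.
First-order condition: 194 − 6q_i − 2Σ_{j≠i} q_j = 0.
In a symmetric equilibrium every fishing fleet chooses the same q, so Σ_{j≠i} q_j = 2q. The condition becomes 194 − 10q = 0, giving q = 194/10 = 19.4.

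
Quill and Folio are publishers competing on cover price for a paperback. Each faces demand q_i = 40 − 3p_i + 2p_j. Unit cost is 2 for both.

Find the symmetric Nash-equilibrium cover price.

Quill's profit: π = (p_{Quill} − 2)(40 − 3p_{Quill} + 2p_{Folio}).
∂π/∂p_{Quill} = 46 − 6p_{Quill} + 2p_{Folio} = 0 ⇒ p_{Quill} = 23/3 + (1/3)p_{Folio}.
Setting p_{Quill} = p_{Folio} in the reaction function: p_{Quill} = 23/3 + (1/3)p_{Quill}, so p_{Quill} = (23/3) / (2/3) = 11.5.

11.5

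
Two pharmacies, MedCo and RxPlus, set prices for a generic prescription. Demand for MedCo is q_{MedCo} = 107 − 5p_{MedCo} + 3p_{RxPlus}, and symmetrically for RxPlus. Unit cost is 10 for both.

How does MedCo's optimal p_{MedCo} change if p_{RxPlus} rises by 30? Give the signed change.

9

MedCo's profit: π = (p_{MedCo} − 10)(107 − 5p_{MedCo} + 3p_{RxPlus}).
∂π/∂p_{MedCo} = 157 − 10p_{MedCo} + 3p_{RxPlus} = 0 ⇒ p_{MedCo} = 15.7 + 0.3p_{RxPlus}.
The reaction-function slope is 0.3, so a 30-unit rise in p_{RxPlus} moves p_{MedCo} by 0.3 × 30 = 9. MedCo's best response rises — the actions are strategic complements.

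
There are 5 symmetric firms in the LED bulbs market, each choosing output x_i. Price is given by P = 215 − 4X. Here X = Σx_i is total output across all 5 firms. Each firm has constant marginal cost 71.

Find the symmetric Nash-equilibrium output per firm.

6

A representative firm's profit is π_i = x_i(215 − 4X) − 71x_i, with X = x_i + Σ_{j≠i} x_j.
First-order condition: 144 − 8x_i − 4Σ_{j≠i} x_j = 0.
With identical firms, set every x_j = x: then 144 − 8x − 16x = 0, i.e. x = 144/24 = 6.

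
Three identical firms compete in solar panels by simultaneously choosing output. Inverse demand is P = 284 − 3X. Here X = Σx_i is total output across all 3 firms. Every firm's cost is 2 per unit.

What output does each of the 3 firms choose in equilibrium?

A representative firm's profit is π_i = x_i(284 − 3X) − 2x_i, with X = x_i + Σ_{j≠i} x_j.
First-order condition: 282 − 6x_i − 3Σ_{j≠i} x_j = 0.
In a symmetric equilibrium every firm chooses the same x, so Σ_{j≠i} x_j = 2x. The condition becomes 282 − 12x = 0, giving x = 282/12 = 23.5.

23.5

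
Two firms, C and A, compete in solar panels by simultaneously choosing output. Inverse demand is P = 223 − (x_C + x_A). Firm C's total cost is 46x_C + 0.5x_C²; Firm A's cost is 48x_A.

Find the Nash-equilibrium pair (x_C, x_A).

Firm C's profit: π = x_C(223 − (x_C + x_A)) − 46x_C − 0.5x_C².
∂π/∂x_C = 177 − 3x_C − x_A = 0, so x_C = 59 − (1/3)x_A.
For A: ∂π/∂x_A = 175 − 2x_A − x_C = 0 ⇒ x_A = 87.5 − 0.5x_C.
Solving the two reaction functions simultaneously: (1 − (−1/3)(−0.5))x_C = 59 − (1/3)·87.5, so (5/6)x_C = 179/6 and x_C = 35.8.
Then x_A = 87.5 − 0.5·35.8 = 69.6.

35.8, 69.6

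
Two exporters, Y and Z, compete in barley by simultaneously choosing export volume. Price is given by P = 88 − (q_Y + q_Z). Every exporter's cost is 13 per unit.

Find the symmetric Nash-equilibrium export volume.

Exporter Y's profit: π = q_Y(88 − (q_Y + q_Z)) − 13q_Y.
∂π/∂q_Y = 75 − 2q_Y − q_Z = 0, so q_Y = 37.5 − 0.5q_Z.
Setting q_Y = q_Z in the reaction function: q_Y = 37.5 − 0.5q_Y, so q_Y = 37.5 / 1.5 = 25.

25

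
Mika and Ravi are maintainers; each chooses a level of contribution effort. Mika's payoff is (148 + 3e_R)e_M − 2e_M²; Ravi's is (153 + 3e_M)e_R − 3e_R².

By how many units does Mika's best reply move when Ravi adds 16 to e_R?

Expanding Mika's payoff: 148e_M + 3e_Re_M − 2e_M².
∂π/∂e_M = 148 + 3e_R − 4e_M = 0, so e_M = 37 + 0.75e_R.
The reaction-function slope is 0.75, so a 16-unit rise in e_R moves e_M by 0.75 × 16 = 12. Mika's best response rises — the actions are strategic complements.

12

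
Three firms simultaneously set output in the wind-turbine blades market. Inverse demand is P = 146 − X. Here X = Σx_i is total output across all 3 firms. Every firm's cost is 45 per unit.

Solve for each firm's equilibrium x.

25.25

A representative firm's profit is π_i = x_i(146 − X) − 45x_i, with X = x_i + Σ_{j≠i} x_j.
First-order condition: 101 − 2x_i − Σ_{j≠i} x_j = 0.
With identical firms, set every x_j = x: then 101 − 2x − 2x = 0, i.e. x = 101/4 = 25.25.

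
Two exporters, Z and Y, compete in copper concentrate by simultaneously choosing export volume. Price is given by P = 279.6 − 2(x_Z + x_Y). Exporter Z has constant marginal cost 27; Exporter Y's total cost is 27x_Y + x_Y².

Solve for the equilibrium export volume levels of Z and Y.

Exporter Z's profit: π = x_Z(279.6 − 2(x_Z + x_Y)) − 27x_Z.
∂π/∂x_Z = 252.6 − 4x_Z − 2x_Y = 0, so x_Z = 63.15 − 0.5x_Y.
For Y: ∂π/∂x_Y = 252.6 − 6x_Y − 2x_Z = 0 ⇒ x_Y = 42.1 − (1/3)x_Z.
Solving the two reaction functions simultaneously: (1 − (−0.5)(−1/3))x_Z = 63.15 − 0.5·42.1, so (5/6)x_Z = 42.1 and x_Z = 50.52.
Then x_Y = 42.1 − (1/3)·50.52 = 25.26.

50.52, 25.26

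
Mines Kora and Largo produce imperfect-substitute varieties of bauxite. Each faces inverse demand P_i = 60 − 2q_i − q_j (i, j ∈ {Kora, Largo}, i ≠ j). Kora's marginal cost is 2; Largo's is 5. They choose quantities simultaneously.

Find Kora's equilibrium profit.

278.48

Mine Kora's profit: π = q_{Kora}(60 − 2q_{Kora} − q_{Largo}) − 2q_{Kora}.
∂π/∂q_{Kora} = 58 − 4q_{Kora} − q_{Largo} = 0 ⇒ q_{Kora} = 14.5 − 0.25q_{Largo}.
Similarly q_{Largo} = 13.75 − 0.25q_{Kora}.
Substituting the second reaction function into the first: q_{Kora} = 14.5 − 0.25(13.75 − 0.25q_{Kora}), which gives 0.9375q_{Kora} = 11.0625 ⇒ q_{Kora} = 11.8.
Then q_{Largo} = 13.75 − 0.25·11.8 = 10.8.
P_{Kora} = 60 − 2·11.8 − 10.8 = 25.6.
Profit = (25.6 − 2)·11.8 = 278.48.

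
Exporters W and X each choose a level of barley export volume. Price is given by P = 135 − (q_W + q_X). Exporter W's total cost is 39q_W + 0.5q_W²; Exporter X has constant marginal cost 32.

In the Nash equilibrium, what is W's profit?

Exporter W's profit: π = q_W(135 − (q_W + q_X)) − 39q_W − 0.5q_W².
∂π/∂q_W = 96 − 3q_W − q_X = 0, so q_W = 32 − (1/3)q_X.
For X: ∂π/∂q_X = 103 − 2q_X − q_W = 0 ⇒ q_X = 51.5 − 0.5q_W.
Substituting the second reaction function into the first: q_W = 32 − (1/3)(51.5 − 0.5q_W), which gives (5/6)q_W = 89/6 ⇒ q_W = 17.8.
Then q_X = 51.5 − 0.5·17.8 = 42.6.
Price P = 135 − 60.4 = 74.6.
W's profit: (74.6 − 39)·17.8 − 0.5(17.8)² = 475.26.

475.26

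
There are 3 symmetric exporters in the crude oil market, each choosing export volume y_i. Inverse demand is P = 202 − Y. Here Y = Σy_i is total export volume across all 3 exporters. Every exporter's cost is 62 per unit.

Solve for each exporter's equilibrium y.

A representative exporter's profit is π_i = y_i(202 − Y) − 62y_i, with Y = y_i + Σ_{j≠i} y_j.
First-order condition: 140 − 2y_i − Σ_{j≠i} y_j = 0.
In a symmetric equilibrium every exporter chooses the same y, so Σ_{j≠i} y_j = 2y. The condition becomes 140 − 4y = 0, giving y = 140/4 = 35.

35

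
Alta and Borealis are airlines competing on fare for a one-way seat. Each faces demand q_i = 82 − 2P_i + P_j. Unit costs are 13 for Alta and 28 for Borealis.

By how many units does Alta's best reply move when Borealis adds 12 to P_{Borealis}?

Alta's profit: π = (P_{Alta} − 13)(82 − 2P_{Alta} + P_{Borealis}).
∂π/∂P_{Alta} = 108 − 4P_{Alta} + P_{Borealis} = 0 ⇒ P_{Alta} = 27 + 0.25P_{Borealis}.
The reaction-function slope is 0.25, so a 12-unit rise in P_{Borealis} moves P_{Alta} by 0.25 × 12 = 3. Alta's best response rises — the actions are strategic complements.

3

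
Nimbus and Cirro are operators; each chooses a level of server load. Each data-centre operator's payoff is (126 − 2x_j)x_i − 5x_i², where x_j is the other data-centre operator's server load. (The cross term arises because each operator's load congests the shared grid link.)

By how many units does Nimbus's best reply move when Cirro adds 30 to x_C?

Nimbus's payoff is (126 − 2x_C)x_N − 5x_N².
∂π/∂x_N = 126 − 2x_C − 10x_N = 0, so x_N = 12.6 − 0.2x_C.
The reaction-function slope is −0.2, so a 30-unit rise in x_C moves x_N by −0.2 × 30 = −6. Nimbus's best response falls — the actions are strategic substitutes.

-6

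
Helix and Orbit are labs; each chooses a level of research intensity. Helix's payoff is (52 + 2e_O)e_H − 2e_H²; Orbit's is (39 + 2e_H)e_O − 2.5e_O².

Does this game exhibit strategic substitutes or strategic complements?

strategic complements

Expanding Helix's payoff: 52e_H + 2e_Oe_H − 2e_H².
∂π/∂e_H = 52 + 2e_O − 4e_H = 0, so e_H = 13 + 0.5e_O.
The best-response slope de_H/de_O = 0.5 > 0: the reaction function is upward-sloping, so the choices are strategic complements.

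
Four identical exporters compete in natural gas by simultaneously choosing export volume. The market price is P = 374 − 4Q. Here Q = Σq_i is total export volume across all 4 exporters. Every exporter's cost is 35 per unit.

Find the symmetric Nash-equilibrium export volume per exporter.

16.95

A representative exporter's profit is π_i = q_i(374 − 4Q) − 35q_i, with Q = q_i + Σ_{j≠i} q_j.
First-order condition: 339 − 8q_i − 4Σ_{j≠i} q_j = 0.
Imposing symmetry (q_j = q for all j) turns Σ_{j≠i} q_j into 3q, so 339 = 20q and q = 16.95.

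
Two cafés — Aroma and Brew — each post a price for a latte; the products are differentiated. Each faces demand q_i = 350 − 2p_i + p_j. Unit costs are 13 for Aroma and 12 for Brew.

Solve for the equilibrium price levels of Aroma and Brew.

125.2, 124.8

Aroma's profit: π = (p_{Aroma} − 13)(350 − 2p_{Aroma} + p_{Brew}).
∂π/∂p_{Aroma} = 376 − 4p_{Aroma} + p_{Brew} = 0 ⇒ p_{Aroma} = 94 + 0.25p_{Brew}.
Similarly p_{Brew} = 93.5 + 0.25p_{Aroma}.
Substituting the second reaction function into the first: p_{Aroma} = 94 + 0.25(93.5 + 0.25p_{Aroma}), which gives 0.9375p_{Aroma} = 117.375 ⇒ p_{Aroma} = 125.2.
Then p_{Brew} = 93.5 + 0.25·125.2 = 124.8.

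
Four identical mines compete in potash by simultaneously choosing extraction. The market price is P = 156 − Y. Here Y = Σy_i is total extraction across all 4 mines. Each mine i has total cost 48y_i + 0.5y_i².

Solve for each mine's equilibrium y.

A representative mine's profit is π_i = y_i(156 − Y) − 48y_i − 0.5y_i², with Y = y_i + Σ_{j≠i} y_j.
First-order condition: 108 − 3y_i − Σ_{j≠i} y_j = 0.
With identical mines, set every y_j = y: then 108 − 3y − 3y = 0, i.e. y = 108/6 = 18.

18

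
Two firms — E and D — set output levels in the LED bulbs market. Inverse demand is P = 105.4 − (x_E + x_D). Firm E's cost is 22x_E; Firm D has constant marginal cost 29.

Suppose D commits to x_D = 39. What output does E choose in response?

22.2

Firm E's profit: π = x_E(105.4 − (x_E + x_D)) − 22x_E.
∂π/∂x_E = 83.4 − 2x_E − x_D = 0, so x_E = 41.7 − 0.5x_D.
At x_D = 39: x_E = 41.7 − 0.5·39 = 22.2.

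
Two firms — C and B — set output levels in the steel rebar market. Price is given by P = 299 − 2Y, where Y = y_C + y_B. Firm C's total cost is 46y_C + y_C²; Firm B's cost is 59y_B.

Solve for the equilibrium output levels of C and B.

26.6, 46.7

Firm C's profit: π = y_C(299 − 2(y_C + y_B)) − 46y_C − y_C².
∂π/∂y_C = 253 − 6y_C − 2y_B = 0, so y_C = 253/6 − (1/3)y_B.
For B: ∂π/∂y_B = 240 − 4y_B − 2y_C = 0 ⇒ y_B = 60 − 0.5y_C.
Solving the two reaction functions simultaneously: (1 − (−1/3)(−0.5))y_C = 253/6 − (1/3)·60, so (5/6)y_C = 133/6 and y_C = 26.6.
Then y_B = 60 − 0.5·26.6 = 46.7.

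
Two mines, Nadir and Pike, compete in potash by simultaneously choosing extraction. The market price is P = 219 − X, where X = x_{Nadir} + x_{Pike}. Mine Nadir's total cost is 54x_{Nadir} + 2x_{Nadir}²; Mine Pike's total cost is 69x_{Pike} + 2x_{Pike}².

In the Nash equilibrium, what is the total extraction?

Mine Nadir's profit: π = x_{Nadir}(219 − (x_{Nadir} + x_{Pike})) − 54x_{Nadir} − 2x_{Nadir}².
∂π/∂x_{Nadir} = 165 − 6x_{Nadir} − x_{Pike} = 0, so x_{Nadir} = 27.5 − (1/6)x_{Pike}.
By the same steps for Pike: x_{Pike} = 25 − (1/6)x_{Nadir}.
Substituting the second reaction function into the first: x_{Nadir} = 27.5 − (1/6)(25 − (1/6)x_{Nadir}), which gives (35/36)x_{Nadir} = 70/3 ⇒ x_{Nadir} = 24.
Then x_{Pike} = 25 − (1/6)·24 = 21.
Total extraction: 24 + 21 = 45.

45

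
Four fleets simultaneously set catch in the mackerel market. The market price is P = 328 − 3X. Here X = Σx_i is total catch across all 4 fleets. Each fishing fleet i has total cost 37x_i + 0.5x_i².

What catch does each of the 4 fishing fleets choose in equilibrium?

18.1875

A representative fishing fleet's profit is π_i = x_i(328 − 3X) − 37x_i − 0.5x_i², with X = x_i + Σ_{j≠i} x_j.
First-order condition: 291 − 7x_i − 3Σ_{j≠i} x_j = 0.
With identical fishing fleets, set every x_j = x: then 291 − 7x − 9x = 0, i.e. x = 291/16 = 18.1875.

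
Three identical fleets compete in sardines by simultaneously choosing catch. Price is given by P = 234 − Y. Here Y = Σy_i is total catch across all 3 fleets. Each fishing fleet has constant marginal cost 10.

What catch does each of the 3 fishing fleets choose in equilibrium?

A representative fishing fleet's profit is π_i = y_i(234 − Y) − 10y_i, with Y = y_i + Σ_{j≠i} y_j.
First-order condition: 224 − 2y_i − Σ_{j≠i} y_j = 0.
Imposing symmetry (y_j = y for all j) turns Σ_{j≠i} y_j into 2y, so 224 = 4y and y = 56.

56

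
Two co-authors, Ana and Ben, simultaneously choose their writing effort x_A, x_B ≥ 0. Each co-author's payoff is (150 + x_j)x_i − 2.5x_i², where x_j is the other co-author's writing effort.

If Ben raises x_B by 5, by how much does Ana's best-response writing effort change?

Ana's payoff is (150 + x_B)x_A − 2.5x_A².
∂π/∂x_A = 150 + x_B − 5x_A = 0, so x_A = 30 + 0.2x_B.
The reaction-function slope is 0.2, so a 5-unit rise in x_B moves x_A by 0.2 × 5 = 1. Ana's best response rises — the actions are strategic complements.

1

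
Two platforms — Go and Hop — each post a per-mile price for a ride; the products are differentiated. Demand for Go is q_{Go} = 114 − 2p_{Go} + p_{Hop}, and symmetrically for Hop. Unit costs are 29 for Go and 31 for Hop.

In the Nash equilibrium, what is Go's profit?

1635.92

Go's profit: π = (p_{Go} − 29)(114 − 2p_{Go} + p_{Hop}).
∂π/∂p_{Go} = 172 − 4p_{Go} + p_{Hop} = 0 ⇒ p_{Go} = 43 + 0.25p_{Hop}.
Similarly p_{Hop} = 44 + 0.25p_{Go}.
Plugging p_{Hop} into Go's best response: p_{Go} = 43 + 0.25(44 + 0.25p_{Go}) ⇒ 0.9375p_{Go} = 54, so p_{Go} = 57.6.
Then p_{Hop} = 44 + 0.25·57.6 = 58.4.
q_{Go} = 114 − 2·57.6 + 58.4 = 57.2.
Profit = (57.6 − 29)·57.2 = 1635.92.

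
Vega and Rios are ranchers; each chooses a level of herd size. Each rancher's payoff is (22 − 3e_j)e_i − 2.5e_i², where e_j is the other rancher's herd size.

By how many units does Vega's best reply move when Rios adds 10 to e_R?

-6

Vega's payoff is (22 − 3e_R)e_V − 2.5e_V².
∂π/∂e_V = 22 − 3e_R − 5e_V = 0, so e_V = 4.4 − 0.6e_R.
The reaction-function slope is −0.6, so a 10-unit rise in e_R moves e_V by −0.6 × 10 = −6. Vega's best response falls — the actions are strategic substitutes.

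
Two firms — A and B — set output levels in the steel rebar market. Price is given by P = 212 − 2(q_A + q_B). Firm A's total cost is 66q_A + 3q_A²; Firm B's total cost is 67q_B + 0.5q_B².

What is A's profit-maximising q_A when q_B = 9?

Firm A's profit: π = q_A(212 − 2(q_A + q_B)) − 66q_A − 3q_A².
∂π/∂q_A = 146 − 10q_A − 2q_B = 0, so q_A = 14.6 − 0.2q_B.
At q_B = 9: q_A = 14.6 − 0.2·9 = 12.8.

12.8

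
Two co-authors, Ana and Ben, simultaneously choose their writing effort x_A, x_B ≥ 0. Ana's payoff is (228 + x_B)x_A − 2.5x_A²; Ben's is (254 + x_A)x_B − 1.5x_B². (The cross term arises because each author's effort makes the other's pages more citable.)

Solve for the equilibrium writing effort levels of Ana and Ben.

Expanding Ana's payoff: 228x_A + x_Bx_A − 2.5x_A².
∂π/∂x_A = 228 + x_B − 5x_A = 0, so x_A = 45.6 + 0.2x_B.
Likewise for Ben: x_B = 254/3 + (1/3)x_A.
Substituting the second reaction function into the first: x_A = 45.6 + 0.2(254/3 + (1/3)x_A), which gives (14/15)x_A = 938/15 ⇒ x_A = 67.
Then x_B = 254/3 + (1/3)·67 = 107.

67, 107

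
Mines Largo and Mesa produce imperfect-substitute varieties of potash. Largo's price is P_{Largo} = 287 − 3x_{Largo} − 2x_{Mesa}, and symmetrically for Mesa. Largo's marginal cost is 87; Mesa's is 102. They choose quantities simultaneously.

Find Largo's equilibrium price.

164.8125

Mine Largo's profit: π = x_{Largo}(287 − 3x_{Largo} − 2x_{Mesa}) − 87x_{Largo}.
∂π/∂x_{Largo} = 200 − 6x_{Largo} − 2x_{Mesa} = 0 ⇒ x_{Largo} = 100/3 − (1/3)x_{Mesa}.
Similarly x_{Mesa} = 185/6 − (1/3)x_{Largo}.
Solving the two reaction functions simultaneously: (1 − (−1/3)(−1/3))x_{Largo} = 100/3 − (1/3)·(185/6), so (8/9)x_{Largo} = 415/18 and x_{Largo} = 25.9375.
Then x_{Mesa} = 185/6 − (1/3)·25.9375 = 22.1875.
P_{Largo} = 287 − 3·25.9375 − 2·22.1875 = 164.8125.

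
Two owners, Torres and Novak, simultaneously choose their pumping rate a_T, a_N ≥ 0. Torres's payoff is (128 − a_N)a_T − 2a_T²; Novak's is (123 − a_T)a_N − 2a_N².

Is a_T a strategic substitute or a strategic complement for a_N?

strategic substitutes

Expanding Torres's payoff: 128a_T − a_Na_T − 2a_T².
∂π/∂a_T = 128 − a_N − 4a_T = 0, so a_T = 32 − 0.25a_N.
The best-response slope da_T/da_N = −0.25 < 0: the reaction function is downward-sloping, so the choices are strategic substitutes.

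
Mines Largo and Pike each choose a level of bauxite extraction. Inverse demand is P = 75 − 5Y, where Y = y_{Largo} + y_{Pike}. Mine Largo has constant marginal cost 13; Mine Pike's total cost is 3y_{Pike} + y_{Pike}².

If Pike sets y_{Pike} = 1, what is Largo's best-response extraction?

Mine Largo's profit: π = y_{Largo}(75 − 5(y_{Largo} + y_{Pike})) − 13y_{Largo}.
∂π/∂y_{Largo} = 62 − 10y_{Largo} − 5y_{Pike} = 0, so y_{Largo} = 6.2 − 0.5y_{Pike}.
At y_{Pike} = 1: y_{Largo} = 6.2 − 0.5·1 = 5.7.

5.7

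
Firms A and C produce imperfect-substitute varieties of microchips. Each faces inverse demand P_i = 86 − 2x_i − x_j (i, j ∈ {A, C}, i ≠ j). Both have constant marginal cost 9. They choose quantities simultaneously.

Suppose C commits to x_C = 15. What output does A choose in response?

Firm A's profit: π = x_A(86 − 2x_A − x_C) − 9x_A.
∂π/∂x_A = 77 − 4x_A − x_C = 0 ⇒ x_A = 19.25 − 0.25x_C.
At x_C = 15: x_A = 19.25 − 0.25·15 = 15.5.

15.5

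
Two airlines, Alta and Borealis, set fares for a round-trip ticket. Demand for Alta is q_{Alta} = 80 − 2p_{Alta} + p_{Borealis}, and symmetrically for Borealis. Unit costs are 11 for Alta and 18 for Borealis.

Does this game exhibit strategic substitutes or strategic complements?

Alta's profit: π = (p_{Alta} − 11)(80 − 2p_{Alta} + p_{Borealis}).
∂π/∂p_{Alta} = 102 − 4p_{Alta} + p_{Borealis} = 0 ⇒ p_{Alta} = 25.5 + 0.25p_{Borealis}.
The best-response slope dp_{Alta}/dp_{Borealis} = 0.25 > 0: the reaction function is upward-sloping, so the choices are strategic complements.

strategic complements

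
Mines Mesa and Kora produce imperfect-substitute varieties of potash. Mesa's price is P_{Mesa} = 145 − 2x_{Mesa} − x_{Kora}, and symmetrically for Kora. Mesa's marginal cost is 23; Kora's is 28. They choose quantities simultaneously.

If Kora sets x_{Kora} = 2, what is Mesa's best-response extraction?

30

Mine Mesa's profit: π = x_{Mesa}(145 − 2x_{Mesa} − x_{Kora}) − 23x_{Mesa}.
∂π/∂x_{Mesa} = 122 − 4x_{Mesa} − x_{Kora} = 0 ⇒ x_{Mesa} = 30.5 − 0.25x_{Kora}.
At x_{Kora} = 2: x_{Mesa} = 30.5 − 0.25·2 = 30.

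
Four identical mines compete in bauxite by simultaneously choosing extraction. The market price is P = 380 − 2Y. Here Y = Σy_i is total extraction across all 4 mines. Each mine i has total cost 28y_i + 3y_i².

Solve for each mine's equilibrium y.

22

A representative mine's profit is π_i = y_i(380 − 2Y) − 28y_i − 3y_i², with Y = y_i + Σ_{j≠i} y_j.
First-order condition: 352 − 10y_i − 2Σ_{j≠i} y_j = 0.
With identical mines, set every y_j = y: then 352 − 10y − 6y = 0, i.e. y = 352/16 = 22.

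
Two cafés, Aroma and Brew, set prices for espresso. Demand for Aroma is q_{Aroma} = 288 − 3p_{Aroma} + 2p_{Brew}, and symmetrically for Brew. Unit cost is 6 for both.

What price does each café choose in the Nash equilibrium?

Aroma's profit: π = (p_{Aroma} − 6)(288 − 3p_{Aroma} + 2p_{Brew}).
∂π/∂p_{Aroma} = 306 − 6p_{Aroma} + 2p_{Brew} = 0 ⇒ p_{Aroma} = 51 + (1/3)p_{Brew}.
Setting p_{Aroma} = p_{Brew} in the reaction function: p_{Aroma} = 51 + (1/3)p_{Aroma}, so p_{Aroma} = 51 / (2/3) = 76.5.

76.5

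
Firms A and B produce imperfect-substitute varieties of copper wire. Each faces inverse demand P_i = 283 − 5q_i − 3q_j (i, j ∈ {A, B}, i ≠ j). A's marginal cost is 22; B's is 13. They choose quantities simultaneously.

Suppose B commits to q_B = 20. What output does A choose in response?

20.1

Firm A's profit: π = q_A(283 − 5q_A − 3q_B) − 22q_A.
∂π/∂q_A = 261 − 10q_A − 3q_B = 0 ⇒ q_A = 26.1 − 0.3q_B.
At q_B = 20: q_A = 26.1 − 0.3·20 = 20.1.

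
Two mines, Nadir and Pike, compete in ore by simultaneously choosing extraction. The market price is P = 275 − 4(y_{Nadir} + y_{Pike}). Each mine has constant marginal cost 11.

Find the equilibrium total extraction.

44

Mine Nadir's profit: π = y_{Nadir}(275 − 4(y_{Nadir} + y_{Pike})) − 11y_{Nadir}.
∂π/∂y_{Nadir} = 264 − 8y_{Nadir} − 4y_{Pike} = 0, so y_{Nadir} = 33 − 0.5y_{Pike}.
The game is symmetric, so in equilibrium y_{Pike} = y_{Nadir}: the reaction function gives 1.5y_{Nadir} = 33, hence y_{Nadir} = 22.
Total extraction: 22 + 22 = 44.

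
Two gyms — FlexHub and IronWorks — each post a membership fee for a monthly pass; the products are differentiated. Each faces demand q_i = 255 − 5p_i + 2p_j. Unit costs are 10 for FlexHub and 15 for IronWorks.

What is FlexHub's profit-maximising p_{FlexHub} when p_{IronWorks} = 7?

31.9

FlexHub's profit: π = (p_{FlexHub} − 10)(255 − 5p_{FlexHub} + 2p_{IronWorks}).
∂π/∂p_{FlexHub} = 305 − 10p_{FlexHub} + 2p_{IronWorks} = 0 ⇒ p_{FlexHub} = 30.5 + 0.2p_{IronWorks}.
At p_{IronWorks} = 7: p_{FlexHub} = 30.5 + 0.2·7 = 31.9.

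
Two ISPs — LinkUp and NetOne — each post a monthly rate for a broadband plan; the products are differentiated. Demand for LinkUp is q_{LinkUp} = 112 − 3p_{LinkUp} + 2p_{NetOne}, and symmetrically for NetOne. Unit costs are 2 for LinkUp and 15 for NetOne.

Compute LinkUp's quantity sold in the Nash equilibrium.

89.8125

LinkUp's profit: π = (p_{LinkUp} − 2)(112 − 3p_{LinkUp} + 2p_{NetOne}).
∂π/∂p_{LinkUp} = 118 − 6p_{LinkUp} + 2p_{NetOne} = 0 ⇒ p_{LinkUp} = 59/3 + (1/3)p_{NetOne}.
Similarly p_{NetOne} = 157/6 + (1/3)p_{LinkUp}.
Substituting the second reaction function into the first: p_{LinkUp} = 59/3 + (1/3)(157/6 + (1/3)p_{LinkUp}), which gives (8/9)p_{LinkUp} = 511/18 ⇒ p_{LinkUp} = 31.9375.
Then p_{NetOne} = 157/6 + (1/3)·31.9375 = 36.8125.
q_{LinkUp} = 112 − 3·31.9375 + 2·36.8125 = 89.8125.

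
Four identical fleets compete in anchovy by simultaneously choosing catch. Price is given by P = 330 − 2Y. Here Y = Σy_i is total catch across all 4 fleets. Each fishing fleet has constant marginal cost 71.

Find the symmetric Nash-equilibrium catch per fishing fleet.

25.9

A representative fishing fleet's profit is π_i = y_i(330 − 2Y) − 71y_i, with Y = y_i + Σ_{j≠i} y_j.
First-order condition: 259 − 4y_i − 2Σ_{j≠i} y_j = 0.
With identical fishing fleets, set every y_j = y: then 259 − 4y − 6y = 0, i.e. y = 259/10 = 25.9.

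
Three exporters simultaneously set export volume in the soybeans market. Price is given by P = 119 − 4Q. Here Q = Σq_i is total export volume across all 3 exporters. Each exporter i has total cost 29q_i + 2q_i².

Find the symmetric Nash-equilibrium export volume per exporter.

A representative exporter's profit is π_i = q_i(119 − 4Q) − 29q_i − 2q_i², with Q = q_i + Σ_{j≠i} q_j.
First-order condition: 90 − 12q_i − 4Σ_{j≠i} q_j = 0.
With identical exporters, set every q_j = q: then 90 − 12q − 8q = 0, i.e. q = 90/20 = 4.5.

4.5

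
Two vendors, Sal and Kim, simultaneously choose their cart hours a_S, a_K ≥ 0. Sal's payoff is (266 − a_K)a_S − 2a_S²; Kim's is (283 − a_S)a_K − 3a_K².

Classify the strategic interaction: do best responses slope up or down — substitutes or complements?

Expanding Sal's payoff: 266a_S − a_Ka_S − 2a_S².
∂π/∂a_S = 266 − a_K − 4a_S = 0, so a_S = 66.5 − 0.25a_K.
The best-response slope da_S/da_K = −0.25 < 0: the reaction function is downward-sloping, so the choices are strategic substitutes.

strategic substitutes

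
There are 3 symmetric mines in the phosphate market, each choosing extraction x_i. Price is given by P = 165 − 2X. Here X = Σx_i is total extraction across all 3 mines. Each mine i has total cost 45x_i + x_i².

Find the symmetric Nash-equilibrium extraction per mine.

A representative mine's profit is π_i = x_i(165 − 2X) − 45x_i − x_i², with X = x_i + Σ_{j≠i} x_j.
First-order condition: 120 − 6x_i − 2Σ_{j≠i} x_j = 0.
In a symmetric equilibrium every mine chooses the same x, so Σ_{j≠i} x_j = 2x. The condition becomes 120 − 10x = 0, giving x = 120/10 = 12.

12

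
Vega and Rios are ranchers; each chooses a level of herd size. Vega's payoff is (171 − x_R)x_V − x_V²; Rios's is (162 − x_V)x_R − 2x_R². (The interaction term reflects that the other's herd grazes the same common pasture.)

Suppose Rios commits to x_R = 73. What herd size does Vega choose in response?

49

Expanding Vega's payoff: 171x_V − x_Rx_V − x_V².
∂π/∂x_V = 171 − x_R − 2x_V = 0, so x_V = 85.5 − 0.5x_R.
At x_R = 73: x_V = 85.5 − 0.5·73 = 49.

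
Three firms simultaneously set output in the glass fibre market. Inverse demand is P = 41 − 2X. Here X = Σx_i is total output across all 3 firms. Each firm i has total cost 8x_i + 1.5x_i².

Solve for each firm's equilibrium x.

3

A representative firm's profit is π_i = x_i(41 − 2X) − 8x_i − 1.5x_i², with X = x_i + Σ_{j≠i} x_j.
First-order condition: 33 − 7x_i − 2Σ_{j≠i} x_j = 0.
Imposing symmetry (x_j = x for all j) turns Σ_{j≠i} x_j into 2x, so 33 = 11x and x = 3.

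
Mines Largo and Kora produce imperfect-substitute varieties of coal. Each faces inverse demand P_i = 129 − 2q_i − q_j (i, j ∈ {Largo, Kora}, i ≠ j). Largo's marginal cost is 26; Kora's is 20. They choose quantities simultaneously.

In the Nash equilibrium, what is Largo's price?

Mine Largo's profit: π = q_{Largo}(129 − 2q_{Largo} − q_{Kora}) − 26q_{Largo}.
∂π/∂q_{Largo} = 103 − 4q_{Largo} − q_{Kora} = 0 ⇒ q_{Largo} = 25.75 − 0.25q_{Kora}.
Similarly q_{Kora} = 27.25 − 0.25q_{Largo}.
Solving the two reaction functions simultaneously: (1 − (−0.25)(−0.25))q_{Largo} = 25.75 − 0.25·27.25, so 0.9375q_{Largo} = 18.9375 and q_{Largo} = 20.2.
Then q_{Kora} = 27.25 − 0.25·20.2 = 22.2.
P_{Largo} = 129 − 2·20.2 − 22.2 = 66.4.

66.4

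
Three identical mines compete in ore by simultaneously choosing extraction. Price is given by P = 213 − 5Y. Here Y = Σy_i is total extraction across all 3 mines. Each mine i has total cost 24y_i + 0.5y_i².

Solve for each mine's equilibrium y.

9

A representative mine's profit is π_i = y_i(213 − 5Y) − 24y_i − 0.5y_i², with Y = y_i + Σ_{j≠i} y_j.
First-order condition: 189 − 11y_i − 5Σ_{j≠i} y_j = 0.
Imposing symmetry (y_j = y for all j) turns Σ_{j≠i} y_j into 2y, so 189 = 21y and y = 9.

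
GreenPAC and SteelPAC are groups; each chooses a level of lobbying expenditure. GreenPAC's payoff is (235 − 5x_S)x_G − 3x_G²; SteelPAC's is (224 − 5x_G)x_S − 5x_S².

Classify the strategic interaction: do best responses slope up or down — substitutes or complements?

strategic substitutes

Expanding GreenPAC's payoff: 235x_G − 5x_Sx_G − 3x_G².
∂π/∂x_G = 235 − 5x_S − 6x_G = 0, so x_G = 235/6 − (5/6)x_S.
The best-response slope dx_G/dx_S = −5/6 < 0: the reaction function is downward-sloping, so the choices are strategic substitutes.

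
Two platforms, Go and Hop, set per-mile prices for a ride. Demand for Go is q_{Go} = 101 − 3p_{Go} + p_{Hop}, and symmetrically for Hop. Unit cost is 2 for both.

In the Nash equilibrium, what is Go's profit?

1129.08

Go's profit: π = (p_{Go} − 2)(101 − 3p_{Go} + p_{Hop}).
∂π/∂p_{Go} = 107 − 6p_{Go} + p_{Hop} = 0 ⇒ p_{Go} = 107/6 + (1/6)p_{Hop}.
The game is symmetric, so in equilibrium p_{Hop} = p_{Go}: the reaction function gives (5/6)p_{Go} = 107/6, hence p_{Go} = 21.4.
q_{Go} = 101 − 3·21.4 + 21.4 = 58.2.
Profit = (21.4 − 2)·58.2 = 1129.08.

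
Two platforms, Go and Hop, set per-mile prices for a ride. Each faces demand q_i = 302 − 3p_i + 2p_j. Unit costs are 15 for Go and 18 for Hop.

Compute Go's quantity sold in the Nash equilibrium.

216.9375

Go's profit: π = (p_{Go} − 15)(302 − 3p_{Go} + 2p_{Hop}).
∂π/∂p_{Go} = 347 − 6p_{Go} + 2p_{Hop} = 0 ⇒ p_{Go} = 347/6 + (1/3)p_{Hop}.
Similarly p_{Hop} = 178/3 + (1/3)p_{Go}.
Solving the two reaction functions simultaneously: (1 − (1/3)(1/3))p_{Go} = 347/6 + (1/3)·(178/3), so (8/9)p_{Go} = 1397/18 and p_{Go} = 87.3125.
Then p_{Hop} = 178/3 + (1/3)·87.3125 = 88.4375.
q_{Go} = 302 − 3·87.3125 + 2·88.4375 = 216.9375.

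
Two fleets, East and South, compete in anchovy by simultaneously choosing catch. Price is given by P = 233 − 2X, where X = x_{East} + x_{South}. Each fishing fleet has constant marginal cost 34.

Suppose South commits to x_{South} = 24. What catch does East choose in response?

37.75

Fishing fleet East's profit: π = x_{East}(233 − 2(x_{East} + x_{South})) − 34x_{East}.
∂π/∂x_{East} = 199 − 4x_{East} − 2x_{South} = 0, so x_{East} = 49.75 − 0.5x_{South}.
At x_{South} = 24: x_{East} = 49.75 − 0.5·24 = 37.75.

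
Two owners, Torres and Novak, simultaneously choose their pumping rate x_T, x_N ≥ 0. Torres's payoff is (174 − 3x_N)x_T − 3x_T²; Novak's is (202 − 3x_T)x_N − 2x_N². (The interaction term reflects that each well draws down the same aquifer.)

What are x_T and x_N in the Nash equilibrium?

Expanding Torres's payoff: 174x_T − 3x_Nx_T − 3x_T².
∂π/∂x_T = 174 − 3x_N − 6x_T = 0, so x_T = 29 − 0.5x_N.
Likewise for Novak: x_N = 50.5 − 0.75x_T.
Solving the two reaction functions simultaneously: (1 − (−0.5)(−0.75))x_T = 29 − 0.5·50.5, so 0.625x_T = 3.75 and x_T = 6.
Then x_N = 50.5 − 0.75·6 = 46.

6, 46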